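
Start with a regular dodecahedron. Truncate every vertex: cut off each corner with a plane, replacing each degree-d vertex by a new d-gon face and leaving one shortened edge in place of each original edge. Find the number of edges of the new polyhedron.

The base solid has V = 20, E = 30, F = 12.
Truncation replaces each original edge-end by a new vertex, so V′ = 2E = 60.
Each original edge survives, and each old vertex of degree d contributes d new edges; summing degrees gives Σd = 2E, so E′ = E + 2E = 3E = 90.
Each original face survives and each original vertex becomes one new face: F′ = F + V = 32.

90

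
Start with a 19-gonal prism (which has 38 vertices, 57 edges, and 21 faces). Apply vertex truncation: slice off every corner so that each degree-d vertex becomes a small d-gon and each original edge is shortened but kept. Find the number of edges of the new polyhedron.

Truncation replaces each original edge-end by a new vertex, so V′ = 2E = 114.
Each original edge survives, and each old vertex of degree d contributes d new edges; summing degrees gives Σd = 2E, so E′ = E + 2E = 3E = 171.
Each original face survives and each original vertex becomes one new face: F′ = F + V = 59.

171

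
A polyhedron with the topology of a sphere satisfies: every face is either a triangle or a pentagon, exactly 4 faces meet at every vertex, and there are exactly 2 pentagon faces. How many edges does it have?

Let x be the number of triangles; then F = 2 + x.
Edge–face incidences: 2E = 5·2 + 3·x = 10 + 3x.
Every vertex has degree 4, so 4V = 2E.
Euler: V − E + F = 2 ⇒ (2E)/4 − E + (2 + x) = 2.
Multiply by 8: 2·(2E) − 4·(2E) + 8·(2 + x) = 16, i.e. 16 + 8x − 2·(10 + 3x) = 16.
Collecting terms: 2x − 4 = 16, so 2x = 20, so x = 10.
Then 2E = 10 + 3·10 = 40, so E = 20, V = 2E/4 = 10, F = 2 + 10 = 12.

20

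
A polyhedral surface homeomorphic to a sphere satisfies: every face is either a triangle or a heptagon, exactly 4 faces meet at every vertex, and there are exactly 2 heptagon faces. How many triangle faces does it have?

14

Let x be the number of triangles; then F = 2 + x.
Edge–face incidences: 2E = 7·2 + 3·x = 14 + 3x.
Every vertex has degree 4, so 4V = 2E.
Euler: V − E + F = 2 ⇒ (2E)/4 − E + (2 + x) = 2.
Multiply by 8: 2·(2E) − 4·(2E) + 8·(2 + x) = 16, i.e. 16 + 8x − 2·(14 + 3x) = 16.
Collecting terms: 2x − 12 = 16, so 2x = 28, so x = 14.
Then 2E = 14 + 3·14 = 56, so E = 28, V = 2E/4 = 14, F = 2 + 14 = 16.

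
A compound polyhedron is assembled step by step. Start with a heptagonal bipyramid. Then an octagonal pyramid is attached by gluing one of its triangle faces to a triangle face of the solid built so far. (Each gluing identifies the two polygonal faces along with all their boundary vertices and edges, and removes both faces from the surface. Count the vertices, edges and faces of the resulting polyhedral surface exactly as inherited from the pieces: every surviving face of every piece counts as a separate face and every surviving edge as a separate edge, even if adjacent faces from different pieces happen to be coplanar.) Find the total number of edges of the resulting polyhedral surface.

34

A heptagonal bipyramid: V=9, E=21, F=14.
Attach an octagonal pyramid (V=9, E=16, F=9) along a 3-gon: merge 3 vertices and 3 edges, delete both glued faces → V=15, E=34, F=21.
Check: V − E + F = 15 − 34 + 21 = 2.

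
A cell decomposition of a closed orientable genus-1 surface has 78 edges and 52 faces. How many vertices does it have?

For a closed orientable surface of genus 1, χ = 2 − 2·1 = 0.
V = 0 + E − F = 0 + 78 − 52 = 26.

26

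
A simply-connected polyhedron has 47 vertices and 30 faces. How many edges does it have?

75

Here V − E + F = 2.
E = V + F − (2) = 47 + 30 − (2) = 75.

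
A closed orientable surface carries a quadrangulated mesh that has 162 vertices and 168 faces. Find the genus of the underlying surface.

Every face is a square, so 2E = 4·168 = 672, giving E = 336.
χ = V − E + F = 162 − 336 + 168 = -6.
For a closed orientable surface χ = 2 − 2g, so g = (2 − (-6))/2 = 4.

4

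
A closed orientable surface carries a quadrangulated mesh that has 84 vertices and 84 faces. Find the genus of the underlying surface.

1

Every face is a square, so 2E = 4·84 = 336, giving E = 168.
χ = V − E + F = 84 − 168 + 84 = 0.
For a closed orientable surface χ = 2 − 2g, so g = (2 − (0))/2 = 1.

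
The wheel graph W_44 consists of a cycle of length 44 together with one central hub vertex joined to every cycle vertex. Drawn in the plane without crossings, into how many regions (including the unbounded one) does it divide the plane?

W_44 has V = 44 + 1 = 45 vertices and E = 2·44 = 88 edges.
By Euler's formula F = 2 − V + E = 2 − 45 + 88 = 45.

45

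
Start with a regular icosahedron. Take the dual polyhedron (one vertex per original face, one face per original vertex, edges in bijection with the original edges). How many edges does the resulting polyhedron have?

30

The base solid has V = 12, E = 30, F = 20.
The dual swaps V and F and preserves E: V′ = F = 20, E′ = E = 30, F′ = V = 12.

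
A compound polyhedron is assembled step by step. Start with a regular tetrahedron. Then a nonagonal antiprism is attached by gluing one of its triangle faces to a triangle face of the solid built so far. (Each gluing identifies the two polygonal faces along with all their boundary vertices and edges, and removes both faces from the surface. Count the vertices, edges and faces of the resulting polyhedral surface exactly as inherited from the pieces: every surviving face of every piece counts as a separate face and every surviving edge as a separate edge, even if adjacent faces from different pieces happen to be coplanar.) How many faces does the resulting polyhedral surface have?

A regular tetrahedron: V=4, E=6, F=4.
Attach a nonagonal antiprism (V=18, E=36, F=20) along a 3-gon: merge 3 vertices and 3 edges, delete both glued faces → V=19, E=39, F=22.
Check: V − E + F = 19 − 39 + 22 = 2.

22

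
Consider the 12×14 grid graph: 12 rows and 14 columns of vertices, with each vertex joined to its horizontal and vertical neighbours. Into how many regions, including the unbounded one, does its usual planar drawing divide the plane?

The grid has V = 12·14 = 168 vertices and E = 12·13 + 14·11 = 310 edges.
F = 2 − V + E = 2 − 168 + 310 = 144.

144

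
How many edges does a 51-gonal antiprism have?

An antiprism on an n-gon has two n-gon caps and 2n triangles: V = 2·51 = 102, E = 4·51 = 204, F = 2·51 + 2 = 104.

204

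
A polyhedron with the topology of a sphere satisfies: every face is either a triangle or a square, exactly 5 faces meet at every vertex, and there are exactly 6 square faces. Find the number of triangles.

32

Let x be the number of triangles; then F = 6 + x.
Edge–face incidences: 2E = 4·6 + 3·x = 24 + 3x.
Every vertex has degree 5, so 5V = 2E.
Euler: V − E + F = 2 ⇒ (2E)/5 − E + (6 + x) = 2.
Multiply by 10: 2·(2E) − 5·(2E) + 10·(6 + x) = 20, i.e. 60 + 10x − 3·(24 + 3x) = 20.
Collecting terms: x − 12 = 20, so x = 32.
Then 2E = 24 + 3·32 = 120, so E = 60, V = 2E/5 = 24, F = 6 + 32 = 38.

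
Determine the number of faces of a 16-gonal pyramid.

17

A pyramid on an n-gon base has one n-gon and n triangles: V = 16 + 1 = 17, E = 2·16 = 32, F = 16 + 1 = 17.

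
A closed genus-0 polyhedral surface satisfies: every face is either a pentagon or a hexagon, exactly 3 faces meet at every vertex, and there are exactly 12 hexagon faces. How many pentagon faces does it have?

12

Let x be the number of pentagons; then F = 12 + x.
Edge–face incidences: 2E = 6·12 + 5·x = 72 + 5x.
Every vertex has degree 3, so 3V = 2E.
Euler: V − E + F = 2 ⇒ (2E)/3 − E + (12 + x) = 2.
Multiply by 6: 2·(2E) − 3·(2E) + 6·(12 + x) = 12, i.e. 72 + 6x − (72 + 5x) = 12.
Collecting terms: x = 12.
Then 2E = 72 + 5·12 = 132, so E = 66, V = 2E/3 = 44, F = 12 + 12 = 24.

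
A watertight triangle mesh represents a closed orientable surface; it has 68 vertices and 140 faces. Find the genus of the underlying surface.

Every face is a triangle, so 2E = 3·140 = 420, giving E = 210.
χ = V − E + F = 68 − 210 + 140 = -2.
For a closed orientable surface χ = 2 − 2g, so g = (2 − (-2))/2 = 2.

2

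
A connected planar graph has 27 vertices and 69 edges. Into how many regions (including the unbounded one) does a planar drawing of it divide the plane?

Euler's formula for a connected plane graph: V − E + F = 2, so F = 2 − 27 + 69 = 44.

44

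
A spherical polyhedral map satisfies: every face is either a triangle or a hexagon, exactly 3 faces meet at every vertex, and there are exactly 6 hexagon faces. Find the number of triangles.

4

Let x be the number of triangles; then F = 6 + x.
Edge–face incidences: 2E = 6·6 + 3·x = 36 + 3x.
Every vertex has degree 3, so 3V = 2E.
Euler: V − E + F = 2 ⇒ (2E)/3 − E + (6 + x) = 2.
Multiply by 6: 2·(2E) − 3·(2E) + 6·(6 + x) = 12, i.e. 36 + 6x − (36 + 3x) = 12.
Collecting terms: 3x = 12, so x = 4.
Then 2E = 36 + 3·4 = 48, so E = 24, V = 2E/3 = 16, F = 6 + 4 = 10.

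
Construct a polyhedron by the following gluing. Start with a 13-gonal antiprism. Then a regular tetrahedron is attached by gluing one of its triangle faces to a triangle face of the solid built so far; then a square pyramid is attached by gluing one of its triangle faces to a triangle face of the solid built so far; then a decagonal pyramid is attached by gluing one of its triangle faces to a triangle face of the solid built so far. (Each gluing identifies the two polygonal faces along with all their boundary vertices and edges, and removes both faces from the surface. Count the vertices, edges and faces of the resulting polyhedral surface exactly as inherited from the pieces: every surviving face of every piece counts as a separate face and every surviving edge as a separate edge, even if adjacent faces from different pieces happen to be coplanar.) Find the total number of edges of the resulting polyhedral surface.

77

A 13-gonal antiprism: V=26, E=52, F=28.
Attach a regular tetrahedron (V=4, E=6, F=4) along a 3-gon: merge 3 vertices and 3 edges, delete both glued faces → V=27, E=55, F=30.
Attach a square pyramid (V=5, E=8, F=5) along a 3-gon: merge 3 vertices and 3 edges, delete both glued faces → V=29, E=60, F=33.
Attach a decagonal pyramid (V=11, E=20, F=11) along a 3-gon: merge 3 vertices and 3 edges, delete both glued faces → V=37, E=77, F=42.
Check: V − E + F = 37 − 77 + 42 = 2.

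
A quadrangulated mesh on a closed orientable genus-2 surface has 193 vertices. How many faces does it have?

χ = 2 − 2·2 = -2, and every face is a square so 4F = 2E.
V − E + F = -2 with E = 4F/2 gives 193 − (4/2 − 1)·F = -2, so F = 195 and E = 390.

195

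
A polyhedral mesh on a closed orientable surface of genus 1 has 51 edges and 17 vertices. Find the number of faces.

For a closed orientable surface of genus 1, χ = 2 − 2·1 = 0.
F = 0 − V + E = 0 − 17 + 51 = 34.

34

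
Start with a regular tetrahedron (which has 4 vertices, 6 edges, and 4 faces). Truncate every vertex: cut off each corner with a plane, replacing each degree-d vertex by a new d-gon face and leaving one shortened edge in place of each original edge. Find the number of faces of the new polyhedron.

8

Truncation replaces each original edge-end by a new vertex, so V′ = 2E = 12.
Each original edge survives, and each old vertex of degree d contributes d new edges; summing degrees gives Σd = 2E, so E′ = E + 2E = 3E = 18.
Each original face survives and each original vertex becomes one new face: F′ = F + V = 8.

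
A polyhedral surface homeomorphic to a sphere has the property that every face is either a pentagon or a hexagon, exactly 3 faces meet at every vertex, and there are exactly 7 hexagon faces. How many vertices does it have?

Let x be the number of pentagons; then F = 7 + x.
Edge–face incidences: 2E = 6·7 + 5·x = 42 + 5x.
Every vertex has degree 3, so 3V = 2E.
Euler: V − E + F = 2 ⇒ (2E)/3 − E + (7 + x) = 2.
Multiply by 6: 2·(2E) − 3·(2E) + 6·(7 + x) = 12, i.e. 42 + 6x − (42 + 5x) = 12.
Collecting terms: x = 12.
Then 2E = 42 + 5·12 = 102, so E = 51, V = 2E/3 = 34, F = 7 + 12 = 19.

34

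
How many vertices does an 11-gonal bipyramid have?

13

A bipyramid over an n-gon has 2n triangular faces and n + 2 vertices: V = 11 + 2 = 13, E = 3·11 = 33, F = 2·11 = 22.
Check: V − E + F = 13 − 33 + 22 = 2.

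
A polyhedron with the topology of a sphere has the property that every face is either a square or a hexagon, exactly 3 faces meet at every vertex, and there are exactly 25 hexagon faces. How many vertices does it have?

Let x be the number of squares; then F = 25 + x.
Edge–face incidences: 2E = 6·25 + 4·x = 150 + 4x.
Every vertex has degree 3, so 3V = 2E.
Euler: V − E + F = 2 ⇒ (2E)/3 − E + (25 + x) = 2.
Multiply by 6: 2·(2E) − 3·(2E) + 6·(25 + x) = 12, i.e. 150 + 6x − (150 + 4x) = 12.
Collecting terms: 2x = 12, so x = 6.
Then 2E = 150 + 4·6 = 174, so E = 87, V = 2E/3 = 58, F = 25 + 6 = 31.

58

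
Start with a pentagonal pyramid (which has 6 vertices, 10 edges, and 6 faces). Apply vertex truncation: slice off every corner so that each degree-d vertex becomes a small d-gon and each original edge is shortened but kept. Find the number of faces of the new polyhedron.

12

Truncation replaces each original edge-end by a new vertex, so V′ = 2E = 20.
Each original edge survives, and each old vertex of degree d contributes d new edges; summing degrees gives Σd = 2E, so E′ = E + 2E = 3E = 30.
Each original face survives and each original vertex becomes one new face: F′ = F + V = 12.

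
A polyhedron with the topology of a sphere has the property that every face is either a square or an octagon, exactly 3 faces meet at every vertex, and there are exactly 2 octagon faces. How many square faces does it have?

8

Let x be the number of squares; then F = 2 + x.
Edge–face incidences: 2E = 8·2 + 4·x = 16 + 4x.
Every vertex has degree 3, so 3V = 2E.
Euler: V − E + F = 2 ⇒ (2E)/3 − E + (2 + x) = 2.
Multiply by 6: 2·(2E) − 3·(2E) + 6·(2 + x) = 12, i.e. 12 + 6x − (16 + 4x) = 12.
Collecting terms: 2x − 4 = 12, so 2x = 16, so x = 8.
Then 2E = 16 + 4·8 = 48, so E = 24, V = 2E/3 = 16, F = 2 + 8 = 10.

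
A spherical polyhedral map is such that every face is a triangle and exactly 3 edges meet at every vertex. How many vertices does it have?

4

Each face has 3 edges and each edge borders two faces, so 2E = 3F.
Each vertex has degree 3, so 3V = 2E and hence V = 3F/3.
Euler: V − E + F = 2 ⇒ (3F/3) − (3F/2) + F = 2.
Multiply by 6: (6 − 9 + 6)F = 12, i.e. 3F = 12.
So F = 4, E = 3·4/2 = 6, V = 3·4/3 = 4.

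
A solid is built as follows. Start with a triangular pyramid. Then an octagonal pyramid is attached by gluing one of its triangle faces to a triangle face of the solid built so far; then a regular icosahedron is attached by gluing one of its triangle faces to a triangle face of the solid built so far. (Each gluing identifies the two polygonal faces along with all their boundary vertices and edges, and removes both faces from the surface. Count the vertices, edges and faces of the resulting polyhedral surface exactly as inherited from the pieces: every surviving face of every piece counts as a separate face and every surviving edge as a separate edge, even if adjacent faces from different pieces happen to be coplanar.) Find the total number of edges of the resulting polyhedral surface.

46

A triangular pyramid: V=4, E=6, F=4.
Attach an octagonal pyramid (V=9, E=16, F=9) along a 3-gon: merge 3 vertices and 3 edges, delete both glued faces → V=10, E=19, F=11.
Attach a regular icosahedron (V=12, E=30, F=20) along a 3-gon: merge 3 vertices and 3 edges, delete both glued faces → V=19, E=46, F=29.
Check: V − E + F = 19 − 46 + 29 = 2.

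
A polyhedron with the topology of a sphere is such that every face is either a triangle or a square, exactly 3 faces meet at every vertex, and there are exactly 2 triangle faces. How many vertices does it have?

6

Let x be the number of squares; then F = 2 + x.
Edge–face incidences: 2E = 3·2 + 4·x = 6 + 4x.
Every vertex has degree 3, so 3V = 2E.
Euler: V − E + F = 2 ⇒ (2E)/3 − E + (2 + x) = 2.
Multiply by 6: 2·(2E) − 3·(2E) + 6·(2 + x) = 12, i.e. 12 + 6x − (6 + 4x) = 12.
Collecting terms: 2x + 6 = 12, so 2x = 6, so x = 3.
Then 2E = 6 + 4·3 = 18, so E = 9, V = 2E/3 = 6, F = 2 + 3 = 5.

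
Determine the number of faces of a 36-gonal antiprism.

An antiprism on an n-gon has two n-gon caps and 2n triangles: V = 2·36 = 72, E = 4·36 = 144, F = 2·36 + 2 = 74.

74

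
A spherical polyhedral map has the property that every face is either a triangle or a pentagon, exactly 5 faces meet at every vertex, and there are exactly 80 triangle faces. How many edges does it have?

150

Let x be the number of pentagons; then F = 80 + x.
Edge–face incidences: 2E = 3·80 + 5·x = 240 + 5x.
Every vertex has degree 5, so 5V = 2E.
Euler: V − E + F = 2 ⇒ (2E)/5 − E + (80 + x) = 2.
Multiply by 10: 2·(2E) − 5·(2E) + 10·(80 + x) = 20, i.e. 800 + 10x − 3·(240 + 5x) = 20.
Collecting terms: −5x + 80 = 20, so −5x = −60, so x = 12.
Then 2E = 240 + 5·12 = 300, so E = 150, V = 2E/5 = 60, F = 80 + 12 = 92.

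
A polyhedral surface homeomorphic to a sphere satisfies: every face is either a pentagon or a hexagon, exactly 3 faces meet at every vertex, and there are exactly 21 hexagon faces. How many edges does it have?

93

Let x be the number of pentagons; then F = 21 + x.
Edge–face incidences: 2E = 6·21 + 5·x = 126 + 5x.
Every vertex has degree 3, so 3V = 2E.
Euler: V − E + F = 2 ⇒ (2E)/3 − E + (21 + x) = 2.
Multiply by 6: 2·(2E) − 3·(2E) + 6·(21 + x) = 12, i.e. 126 + 6x − (126 + 5x) = 12.
Collecting terms: x = 12.
Then 2E = 126 + 5·12 = 186, so E = 93, V = 2E/3 = 62, F = 21 + 12 = 33.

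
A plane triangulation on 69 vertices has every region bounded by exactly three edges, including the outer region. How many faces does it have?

134

In a plane triangulation 3F = 2E and V − E + F = 2, so F = 2V − 4 = 2·69 − 4 = 134.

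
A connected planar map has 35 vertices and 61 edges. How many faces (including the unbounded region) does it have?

28

Euler's formula for a connected plane graph: V − E + F = 2, so F = 2 − 35 + 61 = 28.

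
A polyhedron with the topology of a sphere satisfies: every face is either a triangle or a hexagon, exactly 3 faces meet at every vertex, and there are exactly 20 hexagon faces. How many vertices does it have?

44

Let x be the number of triangles; then F = 20 + x.
Edge–face incidences: 2E = 6·20 + 3·x = 120 + 3x.
Every vertex has degree 3, so 3V = 2E.
Euler: V − E + F = 2 ⇒ (2E)/3 − E + (20 + x) = 2.
Multiply by 6: 2·(2E) − 3·(2E) + 6·(20 + x) = 12, i.e. 120 + 6x − (120 + 3x) = 12.
Collecting terms: 3x = 12, so x = 4.
Then 2E = 120 + 3·4 = 132, so E = 66, V = 2E/3 = 44, F = 20 + 4 = 24.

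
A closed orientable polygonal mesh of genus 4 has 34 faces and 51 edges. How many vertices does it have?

11

For a closed orientable surface of genus 4, χ = 2 − 2·4 = -6.
V = -6 + E − F = -6 + 51 − 34 = 11.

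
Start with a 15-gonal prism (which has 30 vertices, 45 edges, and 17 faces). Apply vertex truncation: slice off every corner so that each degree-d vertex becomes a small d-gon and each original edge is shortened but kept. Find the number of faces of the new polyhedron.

47

Truncation replaces each original edge-end by a new vertex, so V′ = 2E = 90.
Each original edge survives, and each old vertex of degree d contributes d new edges; summing degrees gives Σd = 2E, so E′ = E + 2E = 3E = 135.
Each original face survives and each original vertex becomes one new face: F′ = F + V = 47.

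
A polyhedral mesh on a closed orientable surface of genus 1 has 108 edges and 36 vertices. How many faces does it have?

72

For a closed orientable surface of genus 1, χ = 2 − 2·1 = 0.
F = 0 − V + E = 0 − 36 + 108 = 72.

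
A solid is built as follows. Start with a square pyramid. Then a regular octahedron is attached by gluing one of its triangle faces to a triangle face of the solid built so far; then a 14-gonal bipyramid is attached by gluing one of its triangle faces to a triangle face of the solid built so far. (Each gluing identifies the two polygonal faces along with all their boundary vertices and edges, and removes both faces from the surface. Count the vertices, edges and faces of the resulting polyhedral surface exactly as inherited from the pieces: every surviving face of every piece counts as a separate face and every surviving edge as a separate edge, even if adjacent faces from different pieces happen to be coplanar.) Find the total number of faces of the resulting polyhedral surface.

A square pyramid: V=5, E=8, F=5.
Attach a regular octahedron (V=6, E=12, F=8) along a 3-gon: merge 3 vertices and 3 edges, delete both glued faces → V=8, E=17, F=11.
Attach a 14-gonal bipyramid (V=16, E=42, F=28) along a 3-gon: merge 3 vertices and 3 edges, delete both glued faces → V=21, E=56, F=37.
Check: V − E + F = 21 − 56 + 37 = 2.

37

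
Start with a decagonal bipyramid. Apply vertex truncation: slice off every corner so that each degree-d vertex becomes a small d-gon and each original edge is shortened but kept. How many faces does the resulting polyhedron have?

The base solid has V = 12, E = 30, F = 20.
Truncation replaces each original edge-end by a new vertex, so V′ = 2E = 60.
Each original edge survives, and each old vertex of degree d contributes d new edges; summing degrees gives Σd = 2E, so E′ = E + 2E = 3E = 90.
Each original face survives and each original vertex becomes one new face: F′ = F + V = 32.

32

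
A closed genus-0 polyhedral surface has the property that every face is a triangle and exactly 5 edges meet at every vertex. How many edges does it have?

Each face has 3 edges and each edge borders two faces, so 2E = 3F.
Each vertex has degree 5, so 5V = 2E and hence V = 3F/5.
Euler: V − E + F = 2 ⇒ (3F/5) − (3F/2) + F = 2.
Multiply by 10: (6 − 15 + 10)F = 20, i.e. 1F = 20.
So F = 20, E = 3·20/2 = 30, V = 3·20/5 = 12.

30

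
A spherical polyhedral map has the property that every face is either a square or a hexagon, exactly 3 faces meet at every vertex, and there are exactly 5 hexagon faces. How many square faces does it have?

Let x be the number of squares; then F = 5 + x.
Edge–face incidences: 2E = 6·5 + 4·x = 30 + 4x.
Every vertex has degree 3, so 3V = 2E.
Euler: V − E + F = 2 ⇒ (2E)/3 − E + (5 + x) = 2.
Multiply by 6: 2·(2E) − 3·(2E) + 6·(5 + x) = 12, i.e. 30 + 6x − (30 + 4x) = 12.
Collecting terms: 2x = 12, so x = 6.
Then 2E = 30 + 4·6 = 54, so E = 27, V = 2E/3 = 18, F = 5 + 6 = 11.

6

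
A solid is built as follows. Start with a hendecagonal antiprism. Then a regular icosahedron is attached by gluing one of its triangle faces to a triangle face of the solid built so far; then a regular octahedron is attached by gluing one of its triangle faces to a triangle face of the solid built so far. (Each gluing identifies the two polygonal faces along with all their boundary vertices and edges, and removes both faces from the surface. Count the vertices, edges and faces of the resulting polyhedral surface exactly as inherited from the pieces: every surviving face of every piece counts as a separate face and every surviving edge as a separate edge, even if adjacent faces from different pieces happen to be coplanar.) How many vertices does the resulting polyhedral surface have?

34

A hendecagonal antiprism: V=22, E=44, F=24.
Attach a regular icosahedron (V=12, E=30, F=20) along a 3-gon: merge 3 vertices and 3 edges, delete both glued faces → V=31, E=71, F=42.
Attach a regular octahedron (V=6, E=12, F=8) along a 3-gon: merge 3 vertices and 3 edges, delete both glued faces → V=34, E=80, F=48.
Check: V − E + F = 34 − 80 + 48 = 2.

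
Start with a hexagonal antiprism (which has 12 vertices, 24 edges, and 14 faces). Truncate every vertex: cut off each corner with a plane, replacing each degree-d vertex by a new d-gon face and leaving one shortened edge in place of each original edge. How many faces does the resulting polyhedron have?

26

Truncation replaces each original edge-end by a new vertex, so V′ = 2E = 48.
Each original edge survives, and each old vertex of degree d contributes d new edges; summing degrees gives Σd = 2E, so E′ = E + 2E = 3E = 72.
Each original face survives and each original vertex becomes one new face: F′ = F + V = 26.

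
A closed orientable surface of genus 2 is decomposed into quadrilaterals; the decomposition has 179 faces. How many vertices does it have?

177

χ = 2 − 2·2 = -2, and every face is a square so 4F = 2E.
E = 4·179/2 = 358. Then V = -2 + E − F = -2 + 358 − 179 = 177.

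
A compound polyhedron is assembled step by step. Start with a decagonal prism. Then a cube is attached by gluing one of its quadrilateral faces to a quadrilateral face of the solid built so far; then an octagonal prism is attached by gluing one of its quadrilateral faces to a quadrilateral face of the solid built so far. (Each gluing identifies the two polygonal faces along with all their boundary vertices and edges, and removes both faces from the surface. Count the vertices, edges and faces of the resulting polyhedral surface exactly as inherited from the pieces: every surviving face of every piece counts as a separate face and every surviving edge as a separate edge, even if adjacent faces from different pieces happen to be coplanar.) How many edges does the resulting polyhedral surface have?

58

A decagonal prism: V=20, E=30, F=12.
Attach a cube (V=8, E=12, F=6) along a 4-gon: merge 4 vertices and 4 edges, delete both glued faces → V=24, E=38, F=16.
Attach an octagonal prism (V=16, E=24, F=10) along a 4-gon: merge 4 vertices and 4 edges, delete both glued faces → V=36, E=58, F=24.
Check: V − E + F = 36 − 58 + 24 = 2.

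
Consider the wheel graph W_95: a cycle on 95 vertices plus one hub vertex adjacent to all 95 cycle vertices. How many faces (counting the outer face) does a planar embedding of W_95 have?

96

W_95 has V = 95 + 1 = 96 vertices and E = 2·95 = 190 edges.
By Euler's formula F = 2 − V + E = 2 − 96 + 190 = 96.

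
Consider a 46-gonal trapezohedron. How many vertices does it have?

The n-trapezohedron (dual of the n-antiprism) has V = 2·46 + 2 = 94, E = 4·46 = 184, F = 2·46 = 92.

94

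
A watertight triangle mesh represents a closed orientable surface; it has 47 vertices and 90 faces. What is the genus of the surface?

Every face is a triangle, so 2E = 3·90 = 270, giving E = 135.
χ = V − E + F = 47 − 135 + 90 = 2.
For a closed orientable surface χ = 2 − 2g, so g = (2 − (2))/2 = 0.

0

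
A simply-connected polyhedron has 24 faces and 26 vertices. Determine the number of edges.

Here V − E + F = 2.
E = V + F − (2) = 26 + 24 − (2) = 48.

48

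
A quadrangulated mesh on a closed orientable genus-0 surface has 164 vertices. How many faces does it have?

162

χ = 2 − 2·0 = 2, and every face is a square so 4F = 2E.
V − E + F = 2 with E = 4F/2 gives 164 − (4/2 − 1)·F = 2, so F = 162 and E = 324.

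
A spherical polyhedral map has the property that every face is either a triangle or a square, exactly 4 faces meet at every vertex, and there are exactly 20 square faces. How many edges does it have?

Let x be the number of triangles; then F = 20 + x.
Edge–face incidences: 2E = 4·20 + 3·x = 80 + 3x.
Every vertex has degree 4, so 4V = 2E.
Euler: V − E + F = 2 ⇒ (2E)/4 − E + (20 + x) = 2.
Multiply by 8: 2·(2E) − 4·(2E) + 8·(20 + x) = 16, i.e. 160 + 8x − 2·(80 + 3x) = 16.
Collecting terms: 2x = 16, so x = 8.
Then 2E = 80 + 3·8 = 104, so E = 52, V = 2E/4 = 26, F = 20 + 8 = 28.

52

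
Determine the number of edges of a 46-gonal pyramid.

A pyramid on an n-gon base has one n-gon and n triangles: V = 46 + 1 = 47, E = 2·46 = 92, F = 46 + 1 = 47.
Check: V − E + F = 47 − 92 + 47 = 2.

92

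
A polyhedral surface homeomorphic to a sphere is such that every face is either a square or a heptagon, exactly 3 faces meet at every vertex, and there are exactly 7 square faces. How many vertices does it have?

14

Let x be the number of heptagons; then F = 7 + x.
Edge–face incidences: 2E = 4·7 + 7·x = 28 + 7x.
Every vertex has degree 3, so 3V = 2E.
Euler: V − E + F = 2 ⇒ (2E)/3 − E + (7 + x) = 2.
Multiply by 6: 2·(2E) − 3·(2E) + 6·(7 + x) = 12, i.e. 42 + 6x − (28 + 7x) = 12.
Collecting terms: −x + 14 = 12, so −x = −2, so x = 2.
Then 2E = 28 + 7·2 = 42, so E = 21, V = 2E/3 = 14, F = 7 + 2 = 9.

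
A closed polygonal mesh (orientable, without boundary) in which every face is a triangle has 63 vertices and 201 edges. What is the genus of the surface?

Every face is a triangle and each edge borders two faces, so 3F = 2·201, giving F = 134.
χ = V − E + F = 63 − 201 + 134 = -4.
For a closed orientable surface χ = 2 − 2g, so g = (2 − (-4))/2 = 3.

3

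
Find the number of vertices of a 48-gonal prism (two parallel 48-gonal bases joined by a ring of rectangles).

A prism on an n-gon has two n-gon bases and n rectangular sides: V = 2·48 = 96, E = 3·48 = 144, F = 48 + 2 = 50.

96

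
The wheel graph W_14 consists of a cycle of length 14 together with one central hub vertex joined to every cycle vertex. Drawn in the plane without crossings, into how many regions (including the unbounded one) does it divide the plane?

15

W_14 has V = 14 + 1 = 15 vertices and E = 2·14 = 28 edges.
By Euler's formula F = 2 − V + E = 2 − 15 + 28 = 15.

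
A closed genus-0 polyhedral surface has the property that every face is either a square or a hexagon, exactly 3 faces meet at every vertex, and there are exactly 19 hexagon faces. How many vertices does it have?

46

Let x be the number of squares; then F = 19 + x.
Edge–face incidences: 2E = 6·19 + 4·x = 114 + 4x.
Every vertex has degree 3, so 3V = 2E.
Euler: V − E + F = 2 ⇒ (2E)/3 − E + (19 + x) = 2.
Multiply by 6: 2·(2E) − 3·(2E) + 6·(19 + x) = 12, i.e. 114 + 6x − (114 + 4x) = 12.
Collecting terms: 2x = 12, so x = 6.
Then 2E = 114 + 4·6 = 138, so E = 69, V = 2E/3 = 46, F = 19 + 6 = 25.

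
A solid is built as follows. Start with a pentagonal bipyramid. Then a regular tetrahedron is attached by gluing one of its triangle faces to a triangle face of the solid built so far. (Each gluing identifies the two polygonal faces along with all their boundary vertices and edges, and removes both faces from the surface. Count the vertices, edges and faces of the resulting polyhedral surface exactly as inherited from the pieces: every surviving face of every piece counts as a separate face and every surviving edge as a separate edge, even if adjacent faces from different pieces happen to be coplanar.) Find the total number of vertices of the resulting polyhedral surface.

8

A pentagonal bipyramid: V=7, E=15, F=10.
Attach a regular tetrahedron (V=4, E=6, F=4) along a 3-gon: merge 3 vertices and 3 edges, delete both glued faces → V=8, E=18, F=12.
Check: V − E + F = 8 − 18 + 12 = 2.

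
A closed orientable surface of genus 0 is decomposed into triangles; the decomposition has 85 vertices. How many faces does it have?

166

χ = 2 − 2·0 = 2, and every face is a triangle so 3F = 2E.
V − E + F = 2 with E = 3F/2 gives 85 − (3/2 − 1)·F = 2, so F = 166 and E = 249.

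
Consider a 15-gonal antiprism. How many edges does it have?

60

An antiprism on an n-gon has two n-gon caps and 2n triangles: V = 2·15 = 30, E = 4·15 = 60, F = 2·15 + 2 = 32.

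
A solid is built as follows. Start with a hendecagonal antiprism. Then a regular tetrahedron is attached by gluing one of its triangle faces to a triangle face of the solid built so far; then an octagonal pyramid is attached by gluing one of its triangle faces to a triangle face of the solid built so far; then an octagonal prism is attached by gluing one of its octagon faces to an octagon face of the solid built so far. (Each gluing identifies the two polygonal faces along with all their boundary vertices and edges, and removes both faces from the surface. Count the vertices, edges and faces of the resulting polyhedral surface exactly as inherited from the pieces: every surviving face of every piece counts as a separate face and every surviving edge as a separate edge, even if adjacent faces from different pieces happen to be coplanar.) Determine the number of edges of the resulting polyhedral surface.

A hendecagonal antiprism: V=22, E=44, F=24.
Attach a regular tetrahedron (V=4, E=6, F=4) along a 3-gon: merge 3 vertices and 3 edges, delete both glued faces → V=23, E=47, F=26.
Attach an octagonal pyramid (V=9, E=16, F=9) along a 3-gon: merge 3 vertices and 3 edges, delete both glued faces → V=29, E=60, F=33.
Attach an octagonal prism (V=16, E=24, F=10) along an 8-gon: merge 8 vertices and 8 edges, delete both glued faces → V=37, E=76, F=41.
Check: V − E + F = 37 − 76 + 41 = 2.

76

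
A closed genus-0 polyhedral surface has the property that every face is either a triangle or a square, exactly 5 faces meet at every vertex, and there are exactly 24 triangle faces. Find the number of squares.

Let x be the number of squares; then F = 24 + x.
Edge–face incidences: 2E = 3·24 + 4·x = 72 + 4x.
Every vertex has degree 5, so 5V = 2E.
Euler: V − E + F = 2 ⇒ (2E)/5 − E + (24 + x) = 2.
Multiply by 10: 2·(2E) − 5·(2E) + 10·(24 + x) = 20, i.e. 240 + 10x − 3·(72 + 4x) = 20.
Collecting terms: −2x + 24 = 20, so −2x = −4, so x = 2.
Then 2E = 72 + 4·2 = 80, so E = 40, V = 2E/5 = 16, F = 24 + 2 = 26.

2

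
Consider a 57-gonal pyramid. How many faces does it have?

58

A pyramid on an n-gon base has one n-gon and n triangles: V = 57 + 1 = 58, E = 2·57 = 114, F = 57 + 1 = 58.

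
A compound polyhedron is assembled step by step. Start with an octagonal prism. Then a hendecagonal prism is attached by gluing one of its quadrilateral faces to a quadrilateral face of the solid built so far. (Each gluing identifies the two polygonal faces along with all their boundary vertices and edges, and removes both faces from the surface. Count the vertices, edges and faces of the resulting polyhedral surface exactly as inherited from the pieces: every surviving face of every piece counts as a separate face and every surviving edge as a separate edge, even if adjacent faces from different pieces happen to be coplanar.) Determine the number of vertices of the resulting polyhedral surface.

An octagonal prism: V=16, E=24, F=10.
Attach a hendecagonal prism (V=22, E=33, F=13) along a 4-gon: merge 4 vertices and 4 edges, delete both glued faces → V=34, E=53, F=21.
Check: V − E + F = 34 − 53 + 21 = 2.

34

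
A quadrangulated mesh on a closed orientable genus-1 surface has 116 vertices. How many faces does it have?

116

χ = 2 − 2·1 = 0, and every face is a square so 4F = 2E.
V − E + F = 0 with E = 4F/2 gives 116 − (4/2 − 1)·F = 0, so F = 116 and E = 232.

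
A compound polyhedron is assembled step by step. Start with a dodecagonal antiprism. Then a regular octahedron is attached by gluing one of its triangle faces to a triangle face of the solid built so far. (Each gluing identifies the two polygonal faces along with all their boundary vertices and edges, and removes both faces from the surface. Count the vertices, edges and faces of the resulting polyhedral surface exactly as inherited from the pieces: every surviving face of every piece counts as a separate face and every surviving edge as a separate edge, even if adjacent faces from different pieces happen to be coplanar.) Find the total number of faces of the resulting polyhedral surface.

A dodecagonal antiprism: V=24, E=48, F=26.
Attach a regular octahedron (V=6, E=12, F=8) along a 3-gon: merge 3 vertices and 3 edges, delete both glued faces → V=27, E=57, F=32.
Check: V − E + F = 27 − 57 + 32 = 2.

32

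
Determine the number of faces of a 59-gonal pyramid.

60

A pyramid on an n-gon base has one n-gon and n triangles: V = 59 + 1 = 60, E = 2·59 = 118, F = 59 + 1 = 60.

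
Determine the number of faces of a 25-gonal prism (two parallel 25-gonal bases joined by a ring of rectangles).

27

A prism on an n-gon has two n-gon bases and n rectangular sides: V = 2·25 = 50, E = 3·25 = 75, F = 25 + 2 = 27.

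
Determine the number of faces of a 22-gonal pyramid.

23

A pyramid on an n-gon base has one n-gon and n triangles: V = 22 + 1 = 23, E = 2·22 = 44, F = 22 + 1 = 23.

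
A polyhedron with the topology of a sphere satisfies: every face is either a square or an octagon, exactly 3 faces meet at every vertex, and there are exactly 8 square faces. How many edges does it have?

24

Let x be the number of octagons; then F = 8 + x.
Edge–face incidences: 2E = 4·8 + 8·x = 32 + 8x.
Every vertex has degree 3, so 3V = 2E.
Euler: V − E + F = 2 ⇒ (2E)/3 − E + (8 + x) = 2.
Multiply by 6: 2·(2E) − 3·(2E) + 6·(8 + x) = 12, i.e. 48 + 6x − (32 + 8x) = 12.
Collecting terms: −2x + 16 = 12, so −2x = −4, so x = 2.
Then 2E = 32 + 8·2 = 48, so E = 24, V = 2E/3 = 16, F = 8 + 2 = 10.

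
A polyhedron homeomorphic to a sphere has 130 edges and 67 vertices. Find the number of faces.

Here V − E + F = 2.
F = 2 − V + E = 2 − 67 + 130 = 65.

65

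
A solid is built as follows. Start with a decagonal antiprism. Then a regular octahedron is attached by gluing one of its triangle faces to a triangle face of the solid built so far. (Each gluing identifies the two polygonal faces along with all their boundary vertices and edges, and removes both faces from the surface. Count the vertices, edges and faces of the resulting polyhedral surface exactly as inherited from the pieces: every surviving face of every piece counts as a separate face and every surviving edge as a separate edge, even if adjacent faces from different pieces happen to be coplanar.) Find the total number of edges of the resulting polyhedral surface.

49

A decagonal antiprism: V=20, E=40, F=22.
Attach a regular octahedron (V=6, E=12, F=8) along a 3-gon: merge 3 vertices and 3 edges, delete both glued faces → V=23, E=49, F=28.
Check: V − E + F = 23 − 49 + 28 = 2.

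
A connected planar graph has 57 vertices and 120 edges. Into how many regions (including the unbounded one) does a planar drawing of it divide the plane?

Euler's formula for a connected plane graph: V − E + F = 2, so F = 2 − 57 + 120 = 65.

65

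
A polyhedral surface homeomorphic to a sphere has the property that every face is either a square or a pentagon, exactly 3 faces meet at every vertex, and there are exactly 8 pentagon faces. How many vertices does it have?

Let x be the number of squares; then F = 8 + x.
Edge–face incidences: 2E = 5·8 + 4·x = 40 + 4x.
Every vertex has degree 3, so 3V = 2E.
Euler: V − E + F = 2 ⇒ (2E)/3 − E + (8 + x) = 2.
Multiply by 6: 2·(2E) − 3·(2E) + 6·(8 + x) = 12, i.e. 48 + 6x − (40 + 4x) = 12.
Collecting terms: 2x + 8 = 12, so 2x = 4, so x = 2.
Then 2E = 40 + 4·2 = 48, so E = 24, V = 2E/3 = 16, F = 8 + 2 = 10.

16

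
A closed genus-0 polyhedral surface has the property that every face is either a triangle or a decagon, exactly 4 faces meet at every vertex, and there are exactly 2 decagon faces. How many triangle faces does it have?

20

Let x be the number of triangles; then F = 2 + x.
Edge–face incidences: 2E = 10·2 + 3·x = 20 + 3x.
Every vertex has degree 4, so 4V = 2E.
Euler: V − E + F = 2 ⇒ (2E)/4 − E + (2 + x) = 2.
Multiply by 8: 2·(2E) − 4·(2E) + 8·(2 + x) = 16, i.e. 16 + 8x − 2·(20 + 3x) = 16.
Collecting terms: 2x − 24 = 16, so 2x = 40, so x = 20.
Then 2E = 20 + 3·20 = 80, so E = 40, V = 2E/4 = 20, F = 2 + 20 = 22.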